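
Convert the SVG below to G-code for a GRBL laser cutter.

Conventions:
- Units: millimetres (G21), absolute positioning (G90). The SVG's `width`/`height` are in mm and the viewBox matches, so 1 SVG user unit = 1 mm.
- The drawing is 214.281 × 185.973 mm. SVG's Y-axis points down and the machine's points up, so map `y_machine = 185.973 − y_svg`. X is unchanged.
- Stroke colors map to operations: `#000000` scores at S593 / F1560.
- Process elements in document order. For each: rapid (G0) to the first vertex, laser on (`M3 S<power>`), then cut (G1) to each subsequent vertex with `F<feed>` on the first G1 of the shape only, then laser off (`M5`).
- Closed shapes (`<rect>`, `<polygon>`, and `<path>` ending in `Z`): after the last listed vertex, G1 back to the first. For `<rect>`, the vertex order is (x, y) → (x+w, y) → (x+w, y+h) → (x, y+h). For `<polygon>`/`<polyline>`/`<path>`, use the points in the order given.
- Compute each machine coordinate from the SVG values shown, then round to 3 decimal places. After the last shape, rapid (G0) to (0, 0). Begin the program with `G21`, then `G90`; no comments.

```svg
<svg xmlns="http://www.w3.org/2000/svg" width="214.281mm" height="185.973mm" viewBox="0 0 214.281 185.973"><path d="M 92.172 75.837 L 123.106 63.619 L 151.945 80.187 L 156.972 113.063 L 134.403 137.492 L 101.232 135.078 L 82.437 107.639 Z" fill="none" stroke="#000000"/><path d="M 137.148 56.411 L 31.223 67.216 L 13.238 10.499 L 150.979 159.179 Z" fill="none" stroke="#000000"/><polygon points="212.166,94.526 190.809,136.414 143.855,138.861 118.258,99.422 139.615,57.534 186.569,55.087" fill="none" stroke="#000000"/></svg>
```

G21
G90
G0 X92.172 Y110.136
M3 S593
G1 X123.106 Y122.354 F1560
G1 X151.945 Y105.786
G1 X156.972 Y72.910
G1 X134.403 Y48.481
G1 X101.232 Y50.895
G1 X82.437 Y78.334
G1 X92.172 Y110.136
M5
G0 X137.148 Y129.562
M3 S593
G1 X31.223 Y118.757 F1560
G1 X13.238 Y175.474
G1 X150.979 Y26.794
G1 X137.148 Y129.562
M5
G0 X212.166 Y91.447
M3 S593
G1 X190.809 Y49.559 F1560
G1 X143.855 Y47.112
G1 X118.258 Y86.551
G1 X139.615 Y128.439
G1 X186.569 Y130.886
G1 X212.166 Y91.447
M5
G0 X0.000 Y0.000

viewBox `0 0 214.281 185.973` with mm width/height → 1 unit = 1 mm. Flip: y_m = 185.973 − y_svg.

**Shape 1** — `<path>` regular polygon, stroke `#000000` → score (S593, F1560). Machine vertices: (92.172,110.136) → (123.106,122.354) → (151.945,105.786) → (156.972,72.910) → (134.403,48.481) → (101.232,50.895) → (82.437,78.334) → (92.172,110.136). Closed: final G1 returns to the first vertex.

**Shape 2** — `<path>` closed polygon, stroke `#000000` → score (S593, F1560). Machine vertices: (137.148,129.562) → (31.223,118.757) → (13.238,175.474) → (150.979,26.794) → (137.148,129.562). Closed: final G1 returns to the first vertex.

**Shape 3** — `<polygon>` regular polygon, stroke `#000000` → score (S593, F1560). Machine vertices: (212.166,91.447) → (190.809,49.559) → (143.855,47.112) → (118.258,86.551) → (139.615,128.439) → (186.569,130.886) → (212.166,91.447). Closed: final G1 returns to the first vertex.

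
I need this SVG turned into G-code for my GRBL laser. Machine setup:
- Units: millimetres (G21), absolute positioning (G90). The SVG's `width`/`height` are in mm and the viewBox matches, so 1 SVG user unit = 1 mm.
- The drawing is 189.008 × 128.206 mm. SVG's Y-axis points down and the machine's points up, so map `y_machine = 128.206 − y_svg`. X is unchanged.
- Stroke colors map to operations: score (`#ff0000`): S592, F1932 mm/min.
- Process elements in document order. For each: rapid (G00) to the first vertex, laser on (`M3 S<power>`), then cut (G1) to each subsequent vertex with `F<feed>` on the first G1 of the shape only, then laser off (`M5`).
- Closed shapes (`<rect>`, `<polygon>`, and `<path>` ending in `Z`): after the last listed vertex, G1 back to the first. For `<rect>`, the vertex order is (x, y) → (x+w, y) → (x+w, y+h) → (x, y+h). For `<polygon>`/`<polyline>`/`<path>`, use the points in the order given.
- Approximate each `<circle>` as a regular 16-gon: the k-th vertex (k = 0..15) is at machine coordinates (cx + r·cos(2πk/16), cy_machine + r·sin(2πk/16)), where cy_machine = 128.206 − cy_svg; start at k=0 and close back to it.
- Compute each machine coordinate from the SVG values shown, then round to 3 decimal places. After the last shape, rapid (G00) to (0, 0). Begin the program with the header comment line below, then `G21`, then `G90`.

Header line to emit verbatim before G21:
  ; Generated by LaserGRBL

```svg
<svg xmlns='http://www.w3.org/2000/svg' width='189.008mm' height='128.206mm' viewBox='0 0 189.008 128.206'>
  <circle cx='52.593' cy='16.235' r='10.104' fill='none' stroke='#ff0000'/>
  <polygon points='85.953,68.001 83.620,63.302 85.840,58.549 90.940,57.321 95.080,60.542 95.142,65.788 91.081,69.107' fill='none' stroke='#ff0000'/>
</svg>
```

; Generated by LaserGRBL
G21
G90
G00 X62.697 Y111.971
M3 S592
G1 X61.928 Y115.838 F1932
G1 X59.738 Y119.116
G1 X56.460 Y121.306
G1 X52.593 Y122.075
G1 X48.726 Y121.306
G1 X45.448 Y119.116
G1 X43.258 Y115.838
G1 X42.489 Y111.971
G1 X43.258 Y108.104
G1 X45.448 Y104.826
G1 X48.726 Y102.636
G1 X52.593 Y101.867
G1 X56.460 Y102.636
G1 X59.738 Y104.826
G1 X61.928 Y108.104
G1 X62.697 Y111.971
M5
G00 X85.953 Y60.205
M3 S592
G1 X83.620 Y64.904 F1932
G1 X85.840 Y69.657
G1 X90.940 Y70.885
G1 X95.080 Y67.664
G1 X95.142 Y62.418
G1 X91.081 Y59.099
G1 X85.953 Y60.205
M5
G00 X0.000 Y0.000

viewBox `0 0 189.008 128.206` with mm width/height → 1 unit = 1 mm. Flip: y_m = 128.206 − y_svg.

**Shape 1** — `<circle>` circle, stroke `#ff0000` → score (S592, F1932). Machine vertices: (62.697,111.971) → (61.928,115.838) → (59.738,119.116) → (56.460,121.306) → (52.593,122.075) → (48.726,121.306) → (45.448,119.116) → (43.258,115.838) → (42.489,111.971) → (43.258,108.104) → (45.448,104.826) → (48.726,102.636) → (52.593,101.867) → (56.460,102.636) → (59.738,104.826) → (61.928,108.104) → (62.697,111.971). Closed: final G1 returns to the first vertex.

**Shape 2** — `<polygon>` regular polygon, stroke `#ff0000` → score (S592, F1932). Machine vertices: (85.953,60.205) → (83.620,64.904) → (85.840,69.657) → (90.940,70.885) → (95.080,67.664) → (95.142,62.418) → (91.081,59.099) → (85.953,60.205). Closed: final G1 returns to the first vertex.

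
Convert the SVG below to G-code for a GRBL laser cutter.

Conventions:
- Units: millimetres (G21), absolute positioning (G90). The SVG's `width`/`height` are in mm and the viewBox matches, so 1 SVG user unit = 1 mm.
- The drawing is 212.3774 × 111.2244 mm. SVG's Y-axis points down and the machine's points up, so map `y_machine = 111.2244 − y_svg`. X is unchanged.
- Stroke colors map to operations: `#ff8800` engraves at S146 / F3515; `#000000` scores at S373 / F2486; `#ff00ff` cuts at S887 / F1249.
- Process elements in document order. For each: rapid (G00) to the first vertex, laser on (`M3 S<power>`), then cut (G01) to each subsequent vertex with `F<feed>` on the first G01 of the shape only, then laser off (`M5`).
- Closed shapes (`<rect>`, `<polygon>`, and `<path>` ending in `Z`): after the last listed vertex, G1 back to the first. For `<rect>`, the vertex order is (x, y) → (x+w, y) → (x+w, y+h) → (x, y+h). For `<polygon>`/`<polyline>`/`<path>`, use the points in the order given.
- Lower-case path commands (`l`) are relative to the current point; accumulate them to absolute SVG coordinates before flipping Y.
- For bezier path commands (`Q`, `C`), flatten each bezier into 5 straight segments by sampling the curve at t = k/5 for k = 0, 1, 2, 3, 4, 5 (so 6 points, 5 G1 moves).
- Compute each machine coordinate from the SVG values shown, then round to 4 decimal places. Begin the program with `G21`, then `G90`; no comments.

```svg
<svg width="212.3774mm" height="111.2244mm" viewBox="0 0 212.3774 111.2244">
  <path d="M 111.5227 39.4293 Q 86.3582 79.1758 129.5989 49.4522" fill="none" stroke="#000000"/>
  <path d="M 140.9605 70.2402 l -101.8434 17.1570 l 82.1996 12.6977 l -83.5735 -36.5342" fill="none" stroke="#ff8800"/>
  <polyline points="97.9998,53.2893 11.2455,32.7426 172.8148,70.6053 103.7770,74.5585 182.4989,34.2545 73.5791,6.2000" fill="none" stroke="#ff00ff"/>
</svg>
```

Since the viewBox matches the mm dimensions, user units are millimetres directly. The only transform is the Y-flip y_m = 111.2244 − y_svg.

Shape 1 is a quadratic bezier drawn with `<path>`. Its stroke #000000 means score at S373, F2486. After flipping Y the toolpath is (111.5227,71.7951) → (104.1931,58.6753) → (102.3359,51.1131) → (105.9512,49.1085) → (115.0388,52.6616) → (129.5989,61.7722).

Shape 2 is a open polyline drawn with `<path>`. Its stroke #ff8800 means engrave at S146, F3515. After flipping Y the toolpath is (140.9605,40.9842) → (39.1171,23.8272) → (121.3167,11.1295) → (37.7432,47.6637).

Shape 3 is a open polyline drawn with `<polyline>`. Its stroke #ff00ff means cut at S887, F1249. After flipping Y the toolpath is (97.9998,57.9351) → (11.2455,78.4818) → (172.8148,40.6191) → (103.7770,36.6659) → (182.4989,76.9699) → (73.5791,105.0244).

G21
G90
G00 X111.5227 Y71.7951
M3 S373
G01 X104.1931 Y58.6753 F2486
G01 X102.3359 Y51.1131
G01 X105.9512 Y49.1085
G01 X115.0388 Y52.6616
G01 X129.5989 Y61.7722
M5
G00 X140.9605 Y40.9842
M3 S146
G01 X39.1171 Y23.8272 F3515
G01 X121.3167 Y11.1295
G01 X37.7432 Y47.6637
M5
G00 X97.9998 Y57.9351
M3 S887
G01 X11.2455 Y78.4818 F1249
G01 X172.8148 Y40.6191
G01 X103.7770 Y36.6659
G01 X182.4989 Y76.9699
G01 X73.5791 Y105.0244
M5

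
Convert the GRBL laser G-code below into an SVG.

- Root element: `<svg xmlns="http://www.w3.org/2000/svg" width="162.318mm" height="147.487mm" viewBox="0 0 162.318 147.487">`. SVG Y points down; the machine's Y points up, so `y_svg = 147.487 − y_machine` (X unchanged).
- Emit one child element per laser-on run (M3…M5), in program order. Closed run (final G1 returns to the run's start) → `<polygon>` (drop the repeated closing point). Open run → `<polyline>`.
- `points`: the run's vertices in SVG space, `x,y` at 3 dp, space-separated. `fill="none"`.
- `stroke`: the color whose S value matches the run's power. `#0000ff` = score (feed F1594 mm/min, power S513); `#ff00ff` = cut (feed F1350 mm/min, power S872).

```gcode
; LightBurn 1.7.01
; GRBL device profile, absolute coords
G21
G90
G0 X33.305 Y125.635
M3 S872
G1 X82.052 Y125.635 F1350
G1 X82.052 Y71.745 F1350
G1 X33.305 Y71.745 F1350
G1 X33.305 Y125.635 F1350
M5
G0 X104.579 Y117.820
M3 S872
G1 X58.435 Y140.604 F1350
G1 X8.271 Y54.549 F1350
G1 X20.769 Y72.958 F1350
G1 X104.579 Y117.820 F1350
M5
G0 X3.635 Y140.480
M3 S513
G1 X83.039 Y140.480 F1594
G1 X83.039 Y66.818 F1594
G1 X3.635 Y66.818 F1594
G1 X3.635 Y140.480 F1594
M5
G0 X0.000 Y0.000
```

<svg xmlns="http://www.w3.org/2000/svg" width="162.318mm" height="147.487mm" viewBox="0 0 162.318 147.487">
  <polygon points="33.305,21.852 82.052,21.852 82.052,75.742 33.305,75.742" fill="none" stroke="#ff00ff"/>
  <polygon points="104.579,29.667 58.435,6.883 8.271,92.938 20.769,74.529" fill="none" stroke="#ff00ff"/>
  <polygon points="3.635,7.007 83.039,7.007 83.039,80.669 3.635,80.669" fill="none" stroke="#0000ff"/>
</svg>

Each laser-on run becomes one SVG element. Flip Y back into SVG space with y_svg = 147.487 − y_machine.

Run 1: the run's S872 means `#ff00ff` (cut). The run returns to its start, so emit a `<polygon>` with points (Y-flipped): 33.305,21.852 82.052,21.852 82.052,75.742 33.305,75.742.

Run 2: S872 ⇒ cut layer `#ff00ff`. The run returns to its start, so emit a `<polygon>` with points (Y-flipped): 104.579,29.667 58.435,6.883 8.271,92.938 20.769,74.529.

Run 3: the run's S513 means `#0000ff` (score). The run returns to its start, so emit a `<polygon>` with points (Y-flipped): 3.635,7.007 83.039,7.007 83.039,80.669 3.635,80.669.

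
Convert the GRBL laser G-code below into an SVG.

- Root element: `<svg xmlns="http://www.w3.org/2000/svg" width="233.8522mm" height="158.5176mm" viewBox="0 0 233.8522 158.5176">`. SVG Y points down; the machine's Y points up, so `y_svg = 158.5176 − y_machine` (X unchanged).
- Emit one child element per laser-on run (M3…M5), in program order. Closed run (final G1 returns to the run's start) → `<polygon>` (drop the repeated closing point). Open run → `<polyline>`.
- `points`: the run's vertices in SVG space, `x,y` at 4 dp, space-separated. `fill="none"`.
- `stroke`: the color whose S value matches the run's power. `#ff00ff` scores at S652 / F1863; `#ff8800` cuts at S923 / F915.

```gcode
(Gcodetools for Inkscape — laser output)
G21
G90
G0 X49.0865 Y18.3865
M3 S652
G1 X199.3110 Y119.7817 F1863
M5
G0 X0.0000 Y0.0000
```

y_svg = 158.5176 − y_m. Every run uses S652, so all elements get stroke `#ff00ff` (score).

[1] open run; points: 49.0865,140.1311 199.3110,38.7359

<svg xmlns="http://www.w3.org/2000/svg" width="233.8522mm" height="158.5176mm" viewBox="0 0 233.8522 158.5176">
  <polyline points="49.0865,140.1311 199.3110,38.7359" fill="none" stroke="#ff00ff"/>
</svg>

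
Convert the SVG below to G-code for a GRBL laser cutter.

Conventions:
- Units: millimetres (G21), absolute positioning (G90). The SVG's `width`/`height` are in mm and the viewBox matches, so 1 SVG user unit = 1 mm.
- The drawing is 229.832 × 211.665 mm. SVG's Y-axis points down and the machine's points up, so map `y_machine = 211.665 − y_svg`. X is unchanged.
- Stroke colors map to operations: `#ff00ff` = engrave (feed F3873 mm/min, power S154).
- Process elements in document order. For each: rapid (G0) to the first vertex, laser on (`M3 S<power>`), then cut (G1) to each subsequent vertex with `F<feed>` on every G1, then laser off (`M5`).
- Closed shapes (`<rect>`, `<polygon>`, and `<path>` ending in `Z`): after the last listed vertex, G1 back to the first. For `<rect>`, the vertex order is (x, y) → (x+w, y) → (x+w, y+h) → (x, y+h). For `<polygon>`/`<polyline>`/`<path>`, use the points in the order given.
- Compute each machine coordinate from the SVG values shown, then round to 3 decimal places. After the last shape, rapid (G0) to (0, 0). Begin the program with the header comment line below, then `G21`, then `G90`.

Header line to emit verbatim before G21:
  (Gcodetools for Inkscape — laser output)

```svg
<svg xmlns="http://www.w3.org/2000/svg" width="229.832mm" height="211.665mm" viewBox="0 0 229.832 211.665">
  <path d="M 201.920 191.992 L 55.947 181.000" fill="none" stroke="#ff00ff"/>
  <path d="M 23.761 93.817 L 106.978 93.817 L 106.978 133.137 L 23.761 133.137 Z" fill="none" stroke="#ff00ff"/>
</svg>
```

viewBox `0 0 229.832 211.665` with mm width/height → 1 unit = 1 mm. Flip: y_m = 211.665 − y_svg.

**Shape 1** — `<path>` line segment, stroke `#ff00ff` → engrave (S154, F3873). Machine vertices: (201.920,19.673) → (55.947,30.665). Open path.

**Shape 2** — `<path>` rectangle, stroke `#ff00ff` → engrave (S154, F3873). Machine vertices: (23.761,117.848) → (106.978,117.848) → (106.978,78.528) → (23.761,78.528) → (23.761,117.848). Closed: final G1 returns to the first vertex.

(Gcodetools for Inkscape — laser output)
G21
G90
G0 X201.920 Y19.673
M3 S154
G1 X55.947 Y30.665 F3873
M5
G0 X23.761 Y117.848
M3 S154
G1 X106.978 Y117.848 F3873
G1 X106.978 Y78.528 F3873
G1 X23.761 Y78.528 F3873
G1 X23.761 Y117.848 F3873
M5
G0 X0.000 Y0.000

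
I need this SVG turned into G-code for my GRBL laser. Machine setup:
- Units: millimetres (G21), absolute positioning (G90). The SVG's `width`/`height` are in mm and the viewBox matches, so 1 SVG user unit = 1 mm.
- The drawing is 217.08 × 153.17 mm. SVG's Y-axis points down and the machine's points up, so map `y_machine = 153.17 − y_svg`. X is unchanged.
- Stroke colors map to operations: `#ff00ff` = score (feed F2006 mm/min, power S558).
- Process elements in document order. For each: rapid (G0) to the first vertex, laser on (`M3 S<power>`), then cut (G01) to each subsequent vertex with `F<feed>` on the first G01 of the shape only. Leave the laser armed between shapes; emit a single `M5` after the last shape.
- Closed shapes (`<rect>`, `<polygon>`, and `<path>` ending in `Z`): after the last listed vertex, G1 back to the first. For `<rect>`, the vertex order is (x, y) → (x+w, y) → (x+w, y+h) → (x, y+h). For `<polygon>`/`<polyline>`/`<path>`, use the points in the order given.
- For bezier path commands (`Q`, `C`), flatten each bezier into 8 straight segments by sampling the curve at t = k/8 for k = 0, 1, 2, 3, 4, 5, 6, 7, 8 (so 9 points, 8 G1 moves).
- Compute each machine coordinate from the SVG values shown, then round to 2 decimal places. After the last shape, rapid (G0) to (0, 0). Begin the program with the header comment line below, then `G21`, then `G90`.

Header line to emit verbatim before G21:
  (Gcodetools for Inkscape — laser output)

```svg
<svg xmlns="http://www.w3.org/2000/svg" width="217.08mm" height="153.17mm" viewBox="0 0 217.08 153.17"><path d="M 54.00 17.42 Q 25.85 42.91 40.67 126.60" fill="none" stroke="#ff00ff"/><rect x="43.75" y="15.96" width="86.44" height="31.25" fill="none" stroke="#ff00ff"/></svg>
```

(Gcodetools for Inkscape — laser output)
G21
G90
G0 X54.00 Y135.75
M3 S558
G01 X47.63 Y128.47 F2006
G01 X42.61 Y119.37
G01 X38.93 Y108.45
G01 X36.59 Y95.71
G01 X35.60 Y81.15
G01 X35.95 Y64.78
G01 X37.64 Y46.58
G01 X40.67 Y26.57
G0 X43.75 Y137.21
M3 S558
G01 X130.19 Y137.21 F2006
G01 X130.19 Y105.96
G01 X43.75 Y105.96
G01 X43.75 Y137.21
M5
G0 X0.00 Y0.00

Since the viewBox matches the mm dimensions, user units are millimetres directly. The only transform is the Y-flip y_m = 153.17 − y_svg.

Shape 1 is a quadratic bezier drawn with `<path>`. Its stroke #ff00ff means score at S558, F2006. After flipping Y the toolpath is (54.00,135.75) → (47.63,128.47) → (42.61,119.37) → (38.93,108.45) → (36.59,95.71) → (35.60,81.15) → (35.95,64.78) → (37.64,46.58) → (40.67,26.57).

Shape 2 is a rectangle drawn with `<rect>`. Its stroke #ff00ff means score at S558, F2006. After flipping Y the toolpath is (43.75,137.21) → (130.19,137.21) → (130.19,105.96) → (43.75,105.96) → (43.75,137.21), returning to the start.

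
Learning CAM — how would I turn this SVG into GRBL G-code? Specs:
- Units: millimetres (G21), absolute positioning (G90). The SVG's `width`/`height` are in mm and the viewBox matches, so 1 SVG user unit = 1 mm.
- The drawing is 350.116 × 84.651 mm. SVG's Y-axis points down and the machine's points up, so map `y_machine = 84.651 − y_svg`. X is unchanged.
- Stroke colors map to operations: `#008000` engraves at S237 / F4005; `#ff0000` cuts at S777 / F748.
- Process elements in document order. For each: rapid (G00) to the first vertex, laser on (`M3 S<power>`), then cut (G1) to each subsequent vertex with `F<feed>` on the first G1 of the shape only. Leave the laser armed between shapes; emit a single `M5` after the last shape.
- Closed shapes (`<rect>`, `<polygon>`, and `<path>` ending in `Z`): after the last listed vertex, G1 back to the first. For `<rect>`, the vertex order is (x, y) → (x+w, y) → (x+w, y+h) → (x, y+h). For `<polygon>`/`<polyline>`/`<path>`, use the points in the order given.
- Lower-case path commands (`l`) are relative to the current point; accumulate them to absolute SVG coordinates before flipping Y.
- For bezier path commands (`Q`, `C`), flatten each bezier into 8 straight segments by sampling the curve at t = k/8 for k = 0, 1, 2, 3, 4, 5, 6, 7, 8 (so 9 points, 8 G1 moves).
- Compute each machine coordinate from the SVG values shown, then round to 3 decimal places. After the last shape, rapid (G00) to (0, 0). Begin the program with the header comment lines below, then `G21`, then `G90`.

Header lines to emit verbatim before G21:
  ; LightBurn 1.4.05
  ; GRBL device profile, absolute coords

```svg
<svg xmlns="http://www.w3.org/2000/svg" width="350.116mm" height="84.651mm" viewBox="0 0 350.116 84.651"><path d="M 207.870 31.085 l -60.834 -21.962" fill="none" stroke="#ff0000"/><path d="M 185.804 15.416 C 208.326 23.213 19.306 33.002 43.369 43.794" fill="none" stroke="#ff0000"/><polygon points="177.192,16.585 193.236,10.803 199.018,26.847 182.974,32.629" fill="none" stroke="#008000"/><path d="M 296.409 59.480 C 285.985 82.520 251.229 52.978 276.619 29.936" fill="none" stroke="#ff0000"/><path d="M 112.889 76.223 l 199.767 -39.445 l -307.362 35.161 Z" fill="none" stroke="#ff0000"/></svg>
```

; LightBurn 1.4.05
; GRBL device profile, absolute coords
G21
G90
G00 X207.870 Y53.566
M3 S777
G1 X147.036 Y75.528 F748
G00 X185.804 Y69.235
M3 S777
G1 X185.163 Y66.220 F748
G1 X169.666 Y63.029
G1 X144.289 Y59.675
G1 X114.009 Y56.169
G1 X83.800 Y52.523
G1 X58.640 Y48.747
G1 X43.504 Y44.855
G1 X43.369 Y40.857
G00 X177.192 Y68.066
M3 S237
G1 X193.236 Y73.848 F4005
G1 X199.018 Y57.804
G1 X182.974 Y52.022
G1 X177.192 Y68.066
G00 X296.409 Y25.171
M3 S777
G1 X291.524 Y18.880 F748
G1 X285.349 Y16.827
G1 X278.872 Y18.318
G1 X273.084 Y22.662
G1 X268.974 Y29.166
G1 X267.534 Y37.138
G1 X269.752 Y45.885
G1 X276.619 Y54.715
G00 X112.889 Y8.428
M3 S777
G1 X312.656 Y47.873 F748
G1 X5.294 Y12.712
G1 X112.889 Y8.428
M5
G00 X0.000 Y0.000

1 u = 1 mm; y_m = 84.651 − y.

[1] `<path>` line segment, #ff0000→cut S777 F748: (207.870,53.566) → (147.036,75.528)

[2] `<path>` cubic bezier, #ff0000→cut S777 F748: (185.804,69.235) → (185.163,66.220) → (169.666,63.029) → (144.289,59.675) → (114.009,56.169) → (83.800,52.523) → (58.640,48.747) → (43.504,44.855) → (43.369,40.857)

[3] `<polygon>` regular polygon, #008000→engrave S237 F4005: (177.192,68.066) → (193.236,73.848) → (199.018,57.804) → (182.974,52.022) → (177.192,68.066) (closed)

[4] `<path>` cubic bezier, #ff0000→cut S777 F748: (296.409,25.171) → (291.524,18.880) → (285.349,16.827) → (278.872,18.318) → (273.084,22.662) → (268.974,29.166) → (267.534,37.138) → (269.752,45.885) → (276.619,54.715)

[5] `<path>` closed polygon, #ff0000→cut S777 F748: (112.889,8.428) → (312.656,47.873) → (5.294,12.712) → (112.889,8.428) (closed)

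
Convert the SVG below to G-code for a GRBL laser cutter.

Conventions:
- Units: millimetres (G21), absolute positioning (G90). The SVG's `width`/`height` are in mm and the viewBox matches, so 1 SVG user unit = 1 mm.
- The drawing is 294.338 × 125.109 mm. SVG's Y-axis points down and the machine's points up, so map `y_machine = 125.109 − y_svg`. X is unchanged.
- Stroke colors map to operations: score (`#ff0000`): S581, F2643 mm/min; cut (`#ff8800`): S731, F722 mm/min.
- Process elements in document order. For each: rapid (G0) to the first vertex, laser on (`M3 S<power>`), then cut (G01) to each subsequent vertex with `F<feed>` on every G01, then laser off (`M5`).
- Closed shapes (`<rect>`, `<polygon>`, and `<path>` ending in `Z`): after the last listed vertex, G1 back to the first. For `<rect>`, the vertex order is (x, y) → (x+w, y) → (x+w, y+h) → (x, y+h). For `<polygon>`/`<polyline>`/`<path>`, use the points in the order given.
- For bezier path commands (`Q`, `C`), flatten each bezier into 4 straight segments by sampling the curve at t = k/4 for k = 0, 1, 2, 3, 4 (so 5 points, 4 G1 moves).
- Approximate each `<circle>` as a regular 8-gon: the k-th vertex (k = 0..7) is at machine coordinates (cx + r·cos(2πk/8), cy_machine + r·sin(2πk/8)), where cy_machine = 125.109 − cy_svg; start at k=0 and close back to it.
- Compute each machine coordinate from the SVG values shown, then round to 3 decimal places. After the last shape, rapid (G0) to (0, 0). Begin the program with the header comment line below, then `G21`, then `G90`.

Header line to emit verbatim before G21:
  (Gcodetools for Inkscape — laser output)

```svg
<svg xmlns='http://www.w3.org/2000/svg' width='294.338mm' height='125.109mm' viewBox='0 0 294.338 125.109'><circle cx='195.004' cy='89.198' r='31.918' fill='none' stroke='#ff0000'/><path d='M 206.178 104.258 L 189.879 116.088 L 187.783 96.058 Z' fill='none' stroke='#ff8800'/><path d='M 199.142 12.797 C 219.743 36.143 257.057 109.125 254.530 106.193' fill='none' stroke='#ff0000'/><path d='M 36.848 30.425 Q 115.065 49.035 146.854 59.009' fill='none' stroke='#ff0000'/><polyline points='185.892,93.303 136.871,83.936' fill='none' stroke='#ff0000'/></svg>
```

viewBox `0 0 294.338 125.109` with mm width/height → 1 unit = 1 mm. Flip: y_m = 125.109 − y_svg.

**Shape 1** — `<circle>` circle, stroke `#ff0000` → score (S581, F2643). Machine vertices: (226.922,35.911) → (217.573,58.480) → (195.004,67.829) → (172.435,58.480) → (163.086,35.911) → (172.435,13.342) → (195.004,3.993) → (217.573,13.342) → (226.922,35.911). Closed: final G1 returns to the first vertex.

**Shape 2** — `<path>` regular polygon, stroke `#ff8800` → cut (S731, F722). Machine vertices: (206.178,20.851) → (189.879,9.021) → (187.783,29.051) → (206.178,20.851). Closed: final G1 returns to the first vertex.

**Shape 3** — `<path>` cubic bezier, stroke `#ff0000` → score (S581, F2643). Control points (SVG): P0=(199.142,12.797), P1=(219.743,36.143), P2=(257.057,109.125), P3=(254.530,106.193); sampled at t=k/4. Machine vertices: (199.142,112.312) → (216.843,87.457) → (235.509,55.760) → (249.839,28.989) → (254.530,18.916). Open path.

**Shape 4** — `<path>` quadratic bezier, stroke `#ff0000` → score (S581, F2643). Control points (SVG): P0=(36.848,30.425), P1=(115.065,49.035), P2=(146.854,59.009); sampled at t=k/4. Machine vertices: (36.848,94.684) → (73.055,85.919) → (103.458,78.233) → (128.058,71.627) → (146.854,66.100). Open path.

**Shape 5** — `<polyline>` line segment, stroke `#ff0000` → score (S581, F2643). Machine vertices: (185.892,31.806) → (136.871,41.173). Open path.

(Gcodetools for Inkscape — laser output)
G21
G90
G0 X226.922 Y35.911
M3 S581
G01 X217.573 Y58.480 F2643
G01 X195.004 Y67.829 F2643
G01 X172.435 Y58.480 F2643
G01 X163.086 Y35.911 F2643
G01 X172.435 Y13.342 F2643
G01 X195.004 Y3.993 F2643
G01 X217.573 Y13.342 F2643
G01 X226.922 Y35.911 F2643
M5
G0 X206.178 Y20.851
M3 S731
G01 X189.879 Y9.021 F722
G01 X187.783 Y29.051 F722
G01 X206.178 Y20.851 F722
M5
G0 X199.142 Y112.312
M3 S581
G01 X216.843 Y87.457 F2643
G01 X235.509 Y55.760 F2643
G01 X249.839 Y28.989 F2643
G01 X254.530 Y18.916 F2643
M5
G0 X36.848 Y94.684
M3 S581
G01 X73.055 Y85.919 F2643
G01 X103.458 Y78.233 F2643
G01 X128.058 Y71.627 F2643
G01 X146.854 Y66.100 F2643
M5
G0 X185.892 Y31.806
M3 S581
G01 X136.871 Y41.173 F2643
M5
G0 X0.000 Y0.000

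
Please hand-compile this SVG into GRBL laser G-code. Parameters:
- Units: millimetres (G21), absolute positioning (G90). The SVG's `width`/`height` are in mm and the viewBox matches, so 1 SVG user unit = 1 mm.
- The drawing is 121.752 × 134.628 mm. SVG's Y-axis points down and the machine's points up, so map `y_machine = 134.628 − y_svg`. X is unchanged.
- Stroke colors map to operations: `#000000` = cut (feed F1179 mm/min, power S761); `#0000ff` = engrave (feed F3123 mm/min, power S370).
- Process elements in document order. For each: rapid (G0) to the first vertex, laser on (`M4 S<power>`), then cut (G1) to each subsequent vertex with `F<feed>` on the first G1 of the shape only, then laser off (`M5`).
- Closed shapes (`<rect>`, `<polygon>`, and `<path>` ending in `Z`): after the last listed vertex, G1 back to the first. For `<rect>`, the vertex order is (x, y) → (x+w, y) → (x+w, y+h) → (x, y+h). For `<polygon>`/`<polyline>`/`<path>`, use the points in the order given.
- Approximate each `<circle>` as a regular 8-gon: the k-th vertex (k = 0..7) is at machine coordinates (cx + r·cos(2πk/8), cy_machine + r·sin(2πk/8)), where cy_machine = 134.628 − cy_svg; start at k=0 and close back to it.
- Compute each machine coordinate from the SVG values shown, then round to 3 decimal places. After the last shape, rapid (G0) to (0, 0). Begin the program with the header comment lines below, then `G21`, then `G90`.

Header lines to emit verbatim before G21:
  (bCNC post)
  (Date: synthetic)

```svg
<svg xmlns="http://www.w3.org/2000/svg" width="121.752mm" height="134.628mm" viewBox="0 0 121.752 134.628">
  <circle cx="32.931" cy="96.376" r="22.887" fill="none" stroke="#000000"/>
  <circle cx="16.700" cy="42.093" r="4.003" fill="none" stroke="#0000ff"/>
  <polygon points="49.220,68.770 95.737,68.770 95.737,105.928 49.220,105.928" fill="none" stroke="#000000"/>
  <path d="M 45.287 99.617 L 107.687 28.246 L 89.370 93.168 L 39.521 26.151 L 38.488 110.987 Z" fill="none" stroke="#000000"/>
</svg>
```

viewBox `0 0 121.752 134.628` with mm width/height → 1 unit = 1 mm. Flip: y_m = 134.628 − y_svg.

**Shape 1** — `<circle>` circle, stroke `#000000` → cut (S761, F1179). Machine vertices: (55.818,38.252) → (49.115,54.436) → (32.931,61.139) → (16.747,54.436) → (10.044,38.252) → (16.747,22.068) → (32.931,15.365) → (49.115,22.068) → (55.818,38.252). Closed: final G1 returns to the first vertex.

**Shape 2** — `<circle>` circle, stroke `#0000ff` → engrave (S370, F3123). Machine vertices: (20.703,92.535) → (19.531,95.366) → (16.700,96.538) → (13.869,95.366) → (12.697,92.535) → (13.869,89.704) → (16.700,88.532) → (19.531,89.704) → (20.703,92.535). Closed: final G1 returns to the first vertex.

**Shape 3** — `<polygon>` rectangle, stroke `#000000` → cut (S761, F1179). Machine vertices: (49.220,65.858) → (95.737,65.858) → (95.737,28.700) → (49.220,28.700) → (49.220,65.858). Closed: final G1 returns to the first vertex.

**Shape 4** — `<path>` closed polygon, stroke `#000000` → cut (S761, F1179). Machine vertices: (45.287,35.011) → (107.687,106.382) → (89.370,41.460) → (39.521,108.477) → (38.488,23.641) → (45.287,35.011). Closed: final G1 returns to the first vertex.

(bCNC post)
(Date: synthetic)
G21
G90
G0 X55.818 Y38.252
M4 S761
G1 X49.115 Y54.436 F1179
G1 X32.931 Y61.139
G1 X16.747 Y54.436
G1 X10.044 Y38.252
G1 X16.747 Y22.068
G1 X32.931 Y15.365
G1 X49.115 Y22.068
G1 X55.818 Y38.252
M5
G0 X20.703 Y92.535
M4 S370
G1 X19.531 Y95.366 F3123
G1 X16.700 Y96.538
G1 X13.869 Y95.366
G1 X12.697 Y92.535
G1 X13.869 Y89.704
G1 X16.700 Y88.532
G1 X19.531 Y89.704
G1 X20.703 Y92.535
M5
G0 X49.220 Y65.858
M4 S761
G1 X95.737 Y65.858 F1179
G1 X95.737 Y28.700
G1 X49.220 Y28.700
G1 X49.220 Y65.858
M5
G0 X45.287 Y35.011
M4 S761
G1 X107.687 Y106.382 F1179
G1 X89.370 Y41.460
G1 X39.521 Y108.477
G1 X38.488 Y23.641
G1 X45.287 Y35.011
M5
G0 X0.000 Y0.000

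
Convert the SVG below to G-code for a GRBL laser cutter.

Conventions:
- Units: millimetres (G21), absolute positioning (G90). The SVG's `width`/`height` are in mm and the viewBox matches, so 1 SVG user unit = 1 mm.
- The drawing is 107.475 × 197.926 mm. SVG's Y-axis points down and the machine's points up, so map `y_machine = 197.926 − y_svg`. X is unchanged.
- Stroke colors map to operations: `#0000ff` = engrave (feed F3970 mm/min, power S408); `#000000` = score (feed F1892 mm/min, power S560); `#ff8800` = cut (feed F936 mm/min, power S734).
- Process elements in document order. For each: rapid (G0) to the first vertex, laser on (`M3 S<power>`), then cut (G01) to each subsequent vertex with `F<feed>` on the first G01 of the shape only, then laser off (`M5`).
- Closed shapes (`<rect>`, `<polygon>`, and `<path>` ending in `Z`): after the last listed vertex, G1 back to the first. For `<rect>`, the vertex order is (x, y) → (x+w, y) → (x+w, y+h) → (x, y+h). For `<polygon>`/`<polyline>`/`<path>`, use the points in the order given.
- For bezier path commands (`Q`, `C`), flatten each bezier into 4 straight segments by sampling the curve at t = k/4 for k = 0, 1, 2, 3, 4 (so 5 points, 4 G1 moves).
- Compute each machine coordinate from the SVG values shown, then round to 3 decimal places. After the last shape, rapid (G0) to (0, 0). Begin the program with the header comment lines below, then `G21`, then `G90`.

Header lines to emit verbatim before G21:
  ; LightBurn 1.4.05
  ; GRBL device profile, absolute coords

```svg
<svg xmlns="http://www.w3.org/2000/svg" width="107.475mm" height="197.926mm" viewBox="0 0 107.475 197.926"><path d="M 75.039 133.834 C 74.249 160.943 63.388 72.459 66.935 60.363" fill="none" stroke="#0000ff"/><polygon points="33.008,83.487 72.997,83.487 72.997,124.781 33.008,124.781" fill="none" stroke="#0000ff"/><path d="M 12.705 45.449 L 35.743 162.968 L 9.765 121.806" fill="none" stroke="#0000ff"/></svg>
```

1 u = 1 mm; y_m = 197.926 − y.

[1] `<path>` cubic bezier, #0000ff→engrave S408 F3970: (75.039,64.092) → (72.941,62.434) → (69.361,86.126) → (66.594,117.168) → (66.935,137.563)

[2] `<polygon>` rectangle, #0000ff→engrave S408 F3970: (33.008,114.439) → (72.997,114.439) → (72.997,73.145) → (33.008,73.145) → (33.008,114.439) (closed)

[3] `<path>` open polyline, #0000ff→engrave S408 F3970: (12.705,152.477) → (35.743,34.958) → (9.765,76.120)

; LightBurn 1.4.05
; GRBL device profile, absolute coords
G21
G90
G0 X75.039 Y64.092
M3 S408
G01 X72.941 Y62.434 F3970
G01 X69.361 Y86.126
G01 X66.594 Y117.168
G01 X66.935 Y137.563
M5
G0 X33.008 Y114.439
M3 S408
G01 X72.997 Y114.439 F3970
G01 X72.997 Y73.145
G01 X33.008 Y73.145
G01 X33.008 Y114.439
M5
G0 X12.705 Y152.477
M3 S408
G01 X35.743 Y34.958 F3970
G01 X9.765 Y76.120
M5
G0 X0.000 Y0.000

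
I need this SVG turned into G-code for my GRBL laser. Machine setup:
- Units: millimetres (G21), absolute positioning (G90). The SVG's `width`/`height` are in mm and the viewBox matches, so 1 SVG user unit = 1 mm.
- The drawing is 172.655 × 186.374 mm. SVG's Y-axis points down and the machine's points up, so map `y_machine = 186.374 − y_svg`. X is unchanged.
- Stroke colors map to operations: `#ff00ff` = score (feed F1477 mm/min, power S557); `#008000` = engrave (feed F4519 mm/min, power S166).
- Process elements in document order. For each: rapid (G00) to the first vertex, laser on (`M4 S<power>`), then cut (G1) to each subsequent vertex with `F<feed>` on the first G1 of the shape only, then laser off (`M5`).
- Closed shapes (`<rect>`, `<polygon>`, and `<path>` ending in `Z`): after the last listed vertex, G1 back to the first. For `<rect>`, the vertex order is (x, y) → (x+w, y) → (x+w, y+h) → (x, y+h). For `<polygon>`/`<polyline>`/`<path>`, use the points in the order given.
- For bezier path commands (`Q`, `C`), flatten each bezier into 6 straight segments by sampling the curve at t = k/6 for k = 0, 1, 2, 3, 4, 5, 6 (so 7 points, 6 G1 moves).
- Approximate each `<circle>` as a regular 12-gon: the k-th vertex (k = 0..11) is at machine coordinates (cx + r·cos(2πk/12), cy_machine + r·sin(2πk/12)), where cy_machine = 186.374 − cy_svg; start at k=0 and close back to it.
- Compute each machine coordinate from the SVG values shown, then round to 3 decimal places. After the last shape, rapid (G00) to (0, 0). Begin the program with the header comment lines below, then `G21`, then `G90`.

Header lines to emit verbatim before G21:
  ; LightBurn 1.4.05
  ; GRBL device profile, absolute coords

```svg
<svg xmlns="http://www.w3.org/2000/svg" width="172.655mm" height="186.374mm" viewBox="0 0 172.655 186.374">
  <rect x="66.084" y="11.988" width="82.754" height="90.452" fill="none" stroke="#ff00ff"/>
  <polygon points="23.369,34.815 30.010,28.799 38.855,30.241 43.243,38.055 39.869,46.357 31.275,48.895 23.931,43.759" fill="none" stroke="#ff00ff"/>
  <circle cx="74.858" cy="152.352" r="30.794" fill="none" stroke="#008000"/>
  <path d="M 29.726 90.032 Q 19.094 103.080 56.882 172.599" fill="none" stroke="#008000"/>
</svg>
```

Since the viewBox matches the mm dimensions, user units are millimetres directly. The only transform is the Y-flip y_m = 186.374 − y_svg.

Shape 1 is a rectangle drawn with `<rect>`. Its stroke #ff00ff means score at S557, F1477. After flipping Y the toolpath is (66.084,174.386) → (148.838,174.386) → (148.838,83.934) → (66.084,83.934) → (66.084,174.386), returning to the start.

Shape 2 is a regular polygon drawn with `<polygon>`. Its stroke #ff00ff means score at S557, F1477. After flipping Y the toolpath is (23.369,151.559) → (30.010,157.575) → (38.855,156.133) → (43.243,148.319) → (39.869,140.017) → (31.275,137.479) → (23.931,142.615) → (23.369,151.559), returning to the start.

Shape 3 is a circle drawn with `<circle>`. Its stroke #008000 means engrave at S166, F4519. After flipping Y the toolpath is (105.652,34.022) → (101.526,49.419) → (90.255,60.690) → (74.858,64.816) → (59.461,60.690) → (48.190,49.419) → (44.064,34.022) → (48.190,18.625) → (59.461,7.354) → (74.858,3.228) → (90.255,7.354) → (101.526,18.625) → (105.652,34.022), returning to the start.

Shape 4 is a quadratic bezier drawn with `<path>`. Its stroke #008000 means engrave at S166, F4519. After flipping Y the toolpath is (29.726,96.342) → (27.527,90.424) → (28.018,81.369) → (31.199,69.176) → (37.070,53.846) → (45.631,35.379) → (56.882,13.775).

; LightBurn 1.4.05
; GRBL device profile, absolute coords
G21
G90
G00 X66.084 Y174.386
M4 S557
G1 X148.838 Y174.386 F1477
G1 X148.838 Y83.934
G1 X66.084 Y83.934
G1 X66.084 Y174.386
M5
G00 X23.369 Y151.559
M4 S557
G1 X30.010 Y157.575 F1477
G1 X38.855 Y156.133
G1 X43.243 Y148.319
G1 X39.869 Y140.017
G1 X31.275 Y137.479
G1 X23.931 Y142.615
G1 X23.369 Y151.559
M5
G00 X105.652 Y34.022
M4 S166
G1 X101.526 Y49.419 F4519
G1 X90.255 Y60.690
G1 X74.858 Y64.816
G1 X59.461 Y60.690
G1 X48.190 Y49.419
G1 X44.064 Y34.022
G1 X48.190 Y18.625
G1 X59.461 Y7.354
G1 X74.858 Y3.228
G1 X90.255 Y7.354
G1 X101.526 Y18.625
G1 X105.652 Y34.022
M5
G00 X29.726 Y96.342
M4 S166
G1 X27.527 Y90.424 F4519
G1 X28.018 Y81.369
G1 X31.199 Y69.176
G1 X37.070 Y53.846
G1 X45.631 Y35.379
G1 X56.882 Y13.775
M5
G00 X0.000 Y0.000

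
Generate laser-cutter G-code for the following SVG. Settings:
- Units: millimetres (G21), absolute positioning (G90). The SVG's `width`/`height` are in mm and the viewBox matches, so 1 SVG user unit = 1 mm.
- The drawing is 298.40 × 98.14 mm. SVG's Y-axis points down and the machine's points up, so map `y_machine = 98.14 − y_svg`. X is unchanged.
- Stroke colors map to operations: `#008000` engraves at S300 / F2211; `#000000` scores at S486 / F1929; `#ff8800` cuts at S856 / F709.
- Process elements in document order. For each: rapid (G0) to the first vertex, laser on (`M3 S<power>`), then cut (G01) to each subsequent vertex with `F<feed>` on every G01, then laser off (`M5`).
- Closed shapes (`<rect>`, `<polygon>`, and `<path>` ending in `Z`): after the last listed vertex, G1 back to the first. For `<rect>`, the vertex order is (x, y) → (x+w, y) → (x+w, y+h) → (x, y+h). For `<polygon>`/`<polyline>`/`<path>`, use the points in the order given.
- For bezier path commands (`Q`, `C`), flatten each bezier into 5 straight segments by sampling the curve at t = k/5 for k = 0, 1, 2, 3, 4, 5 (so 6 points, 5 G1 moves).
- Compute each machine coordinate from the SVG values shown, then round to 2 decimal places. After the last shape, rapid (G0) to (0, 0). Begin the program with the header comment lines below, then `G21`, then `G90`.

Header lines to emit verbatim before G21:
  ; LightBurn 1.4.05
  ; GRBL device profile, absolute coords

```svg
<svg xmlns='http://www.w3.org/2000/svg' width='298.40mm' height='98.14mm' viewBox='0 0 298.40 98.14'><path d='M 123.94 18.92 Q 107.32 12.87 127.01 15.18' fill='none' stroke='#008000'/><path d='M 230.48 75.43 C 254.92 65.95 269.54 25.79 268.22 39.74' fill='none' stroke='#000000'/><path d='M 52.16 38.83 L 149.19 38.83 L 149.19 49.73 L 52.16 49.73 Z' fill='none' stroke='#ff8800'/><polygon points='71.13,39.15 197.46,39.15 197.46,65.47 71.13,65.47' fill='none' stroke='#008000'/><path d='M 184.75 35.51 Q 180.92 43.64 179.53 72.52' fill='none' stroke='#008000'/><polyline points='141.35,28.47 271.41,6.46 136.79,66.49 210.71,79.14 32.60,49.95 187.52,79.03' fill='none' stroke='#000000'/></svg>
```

Since the viewBox matches the mm dimensions, user units are millimetres directly. The only transform is the Y-flip y_m = 98.14 − y_svg.

Shape 1 is a quadratic bezier drawn with `<path>`. Its stroke #008000 means engrave at S300, F2211. After flipping Y the toolpath is (123.94,79.22) → (118.74,81.31) → (116.45,82.72) → (117.07,83.47) → (120.59,83.55) → (127.01,82.96).

Shape 2 is a cubic bezier drawn with `<path>`. Its stroke #000000 means score at S486, F1929. After flipping Y the toolpath is (230.48,22.71) → (243.92,31.40) → (254.70,43.39) → (262.54,54.59) → (267.15,60.96) → (268.22,58.40).

Shape 3 is a rectangle drawn with `<path>`. Its stroke #ff8800 means cut at S856, F709. After flipping Y the toolpath is (52.16,59.31) → (149.19,59.31) → (149.19,48.41) → (52.16,48.41) → (52.16,59.31), returning to the start.

Shape 4 is a rectangle drawn with `<polygon>`. Its stroke #008000 means engrave at S300, F2211. After flipping Y the toolpath is (71.13,58.99) → (197.46,58.99) → (197.46,32.67) → (71.13,32.67) → (71.13,58.99), returning to the start.

Shape 5 is a quadratic bezier drawn with `<path>`. Its stroke #008000 means engrave at S300, F2211. After flipping Y the toolpath is (184.75,62.63) → (183.32,58.55) → (182.08,52.81) → (181.03,45.40) → (180.18,36.34) → (179.53,25.62).

Shape 6 is a open polyline drawn with `<polyline>`. Its stroke #000000 means score at S486, F1929. After flipping Y the toolpath is (141.35,69.67) → (271.41,91.68) → (136.79,31.65) → (210.71,19.00) → (32.60,48.19) → (187.52,19.11).

; LightBurn 1.4.05
; GRBL device profile, absolute coords
G21
G90
G0 X123.94 Y79.22
M3 S300
G01 X118.74 Y81.31 F2211
G01 X116.45 Y82.72 F2211
G01 X117.07 Y83.47 F2211
G01 X120.59 Y83.55 F2211
G01 X127.01 Y82.96 F2211
M5
G0 X230.48 Y22.71
M3 S486
G01 X243.92 Y31.40 F1929
G01 X254.70 Y43.39 F1929
G01 X262.54 Y54.59 F1929
G01 X267.15 Y60.96 F1929
G01 X268.22 Y58.40 F1929
M5
G0 X52.16 Y59.31
M3 S856
G01 X149.19 Y59.31 F709
G01 X149.19 Y48.41 F709
G01 X52.16 Y48.41 F709
G01 X52.16 Y59.31 F709
M5
G0 X71.13 Y58.99
M3 S300
G01 X197.46 Y58.99 F2211
G01 X197.46 Y32.67 F2211
G01 X71.13 Y32.67 F2211
G01 X71.13 Y58.99 F2211
M5
G0 X184.75 Y62.63
M3 S300
G01 X183.32 Y58.55 F2211
G01 X182.08 Y52.81 F2211
G01 X181.03 Y45.40 F2211
G01 X180.18 Y36.34 F2211
G01 X179.53 Y25.62 F2211
M5
G0 X141.35 Y69.67
M3 S486
G01 X271.41 Y91.68 F1929
G01 X136.79 Y31.65 F1929
G01 X210.71 Y19.00 F1929
G01 X32.60 Y48.19 F1929
G01 X187.52 Y19.11 F1929
M5
G0 X0.00 Y0.00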